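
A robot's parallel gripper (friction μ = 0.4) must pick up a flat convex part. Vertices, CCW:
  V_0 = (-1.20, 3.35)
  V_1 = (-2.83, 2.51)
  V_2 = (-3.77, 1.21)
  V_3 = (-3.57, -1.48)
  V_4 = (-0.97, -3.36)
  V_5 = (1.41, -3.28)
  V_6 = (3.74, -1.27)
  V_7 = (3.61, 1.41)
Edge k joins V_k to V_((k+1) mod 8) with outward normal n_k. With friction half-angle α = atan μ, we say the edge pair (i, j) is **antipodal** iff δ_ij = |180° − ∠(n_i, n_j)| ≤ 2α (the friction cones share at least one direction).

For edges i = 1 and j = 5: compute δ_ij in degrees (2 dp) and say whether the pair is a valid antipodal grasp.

δ = 13.35°, valid

α = atan 0.4 = 21.80°;  2α = 43.60°
edge 1: e_1 = (-0.94, -1.30);  n_1 = (-0.8104, +0.5859)
edge 5: e_5 = (+2.33, +2.01);  n_5 = (+0.6532, -0.7572)
∠(n_1, n_5) = 166.65°
δ = |180° − 166.65°| = 13.35°
13.35° ≤ 2α = 43.60°  →  valid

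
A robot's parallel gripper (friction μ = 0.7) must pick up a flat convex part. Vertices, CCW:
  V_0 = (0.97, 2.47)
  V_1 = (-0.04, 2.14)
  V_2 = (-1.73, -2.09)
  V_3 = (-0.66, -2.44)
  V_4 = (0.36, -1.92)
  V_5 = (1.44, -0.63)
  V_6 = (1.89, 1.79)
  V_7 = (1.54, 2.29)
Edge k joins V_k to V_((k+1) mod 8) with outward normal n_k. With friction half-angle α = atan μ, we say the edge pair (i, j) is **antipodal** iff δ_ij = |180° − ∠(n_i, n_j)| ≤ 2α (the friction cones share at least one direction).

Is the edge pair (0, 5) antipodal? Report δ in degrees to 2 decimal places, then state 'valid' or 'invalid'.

α = atan 0.7 = 34.99°;  2α = 69.98°
edge 0: e_0 = (-1.01, -0.33);  n_0 = (-0.3106, +0.9505)
edge 5: e_5 = (+0.45, +2.42);  n_5 = (+0.9831, -0.1828)
∠(n_0, n_5) = 118.63°
δ = |180° − 118.63°| = 61.37°
61.37° ≤ 2α = 69.98°  →  valid

δ = 61.37°, valid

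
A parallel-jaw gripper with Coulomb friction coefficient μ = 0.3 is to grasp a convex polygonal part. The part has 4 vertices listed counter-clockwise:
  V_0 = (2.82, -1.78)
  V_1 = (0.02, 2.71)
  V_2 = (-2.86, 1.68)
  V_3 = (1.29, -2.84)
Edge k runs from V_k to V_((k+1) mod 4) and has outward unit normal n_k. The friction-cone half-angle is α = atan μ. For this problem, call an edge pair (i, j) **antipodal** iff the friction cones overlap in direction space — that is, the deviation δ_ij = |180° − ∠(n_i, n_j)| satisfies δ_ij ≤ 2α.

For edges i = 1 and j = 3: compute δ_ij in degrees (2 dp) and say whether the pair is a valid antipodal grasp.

α = atan 0.3 = 16.70°;  2α = 33.40°
edge 1: e_1 = (-2.88, -1.03);  n_1 = (-0.3368, +0.9416)
edge 3: e_3 = (+1.53, +1.06);  n_3 = (+0.5695, -0.8220)
∠(n_1, n_3) = 164.96°
δ = |180° − 164.96°| = 15.04°
15.04° ≤ 2α = 33.40°  →  valid

δ = 15.04°, valid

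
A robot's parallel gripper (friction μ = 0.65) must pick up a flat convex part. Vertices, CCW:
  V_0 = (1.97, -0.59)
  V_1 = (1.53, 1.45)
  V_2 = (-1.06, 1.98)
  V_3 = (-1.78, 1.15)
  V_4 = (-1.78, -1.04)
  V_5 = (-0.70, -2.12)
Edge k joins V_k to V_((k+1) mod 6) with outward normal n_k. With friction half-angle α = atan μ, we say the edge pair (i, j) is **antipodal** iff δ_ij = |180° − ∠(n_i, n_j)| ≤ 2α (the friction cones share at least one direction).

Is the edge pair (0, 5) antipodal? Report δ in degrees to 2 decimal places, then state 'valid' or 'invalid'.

α = atan 0.65 = 33.02°;  2α = 66.05°
edge 0: e_0 = (-0.44, +2.04);  n_0 = (+0.9775, +0.2108)
edge 5: e_5 = (+2.67, +1.53);  n_5 = (+0.4972, -0.8676)
∠(n_0, n_5) = 72.36°
δ = |180° − 72.36°| = 107.64°
107.64° > 2α = 66.05°  →  invalid

δ = 107.64°, invalid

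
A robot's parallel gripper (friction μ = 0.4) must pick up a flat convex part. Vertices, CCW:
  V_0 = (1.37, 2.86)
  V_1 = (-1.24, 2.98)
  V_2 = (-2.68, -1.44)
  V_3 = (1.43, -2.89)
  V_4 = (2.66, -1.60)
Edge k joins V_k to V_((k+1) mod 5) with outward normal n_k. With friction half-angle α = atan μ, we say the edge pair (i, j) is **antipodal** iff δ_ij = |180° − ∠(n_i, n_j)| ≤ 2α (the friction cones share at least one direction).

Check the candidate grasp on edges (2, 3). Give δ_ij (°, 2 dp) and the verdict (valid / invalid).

α = atan 0.4 = 21.80°;  2α = 43.60°
edge 2: e_2 = (+4.11, -1.45);  n_2 = (-0.3327, -0.9430)
edge 3: e_3 = (+1.23, +1.29);  n_3 = (+0.7237, -0.6901)
∠(n_2, n_3) = 65.80°
δ = |180° − 65.80°| = 114.20°
114.20° > 2α = 43.60°  →  invalid

δ = 114.20°, invalid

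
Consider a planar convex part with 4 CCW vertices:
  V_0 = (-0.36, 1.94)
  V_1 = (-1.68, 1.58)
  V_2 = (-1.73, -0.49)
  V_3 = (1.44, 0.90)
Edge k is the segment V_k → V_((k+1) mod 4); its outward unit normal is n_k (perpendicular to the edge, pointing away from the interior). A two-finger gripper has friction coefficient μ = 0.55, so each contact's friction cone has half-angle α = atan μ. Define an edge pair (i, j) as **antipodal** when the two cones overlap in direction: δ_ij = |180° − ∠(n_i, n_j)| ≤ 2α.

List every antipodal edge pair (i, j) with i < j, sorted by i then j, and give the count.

α = atan 0.55 = 28.81°;  2α = 57.62°
n_0 = (-0.2631, +0.9648)
n_1 = (-0.9997, +0.0241)
n_2 = (+0.4016, -0.9158)
n_3 = (+0.5003, +0.8659)
  (0,1): δ = 106.64°  ·
  (0,2): δ = 8.42°  ✓
  (0,3): δ = 134.73°  ·
  (1,2): δ = 64.94°  ·
  (1,3): δ = 61.37°  ·
  (2,3): δ = 53.70°  ✓
antipodal pairs: 2

count = 2; pairs: (0,2), (2,3)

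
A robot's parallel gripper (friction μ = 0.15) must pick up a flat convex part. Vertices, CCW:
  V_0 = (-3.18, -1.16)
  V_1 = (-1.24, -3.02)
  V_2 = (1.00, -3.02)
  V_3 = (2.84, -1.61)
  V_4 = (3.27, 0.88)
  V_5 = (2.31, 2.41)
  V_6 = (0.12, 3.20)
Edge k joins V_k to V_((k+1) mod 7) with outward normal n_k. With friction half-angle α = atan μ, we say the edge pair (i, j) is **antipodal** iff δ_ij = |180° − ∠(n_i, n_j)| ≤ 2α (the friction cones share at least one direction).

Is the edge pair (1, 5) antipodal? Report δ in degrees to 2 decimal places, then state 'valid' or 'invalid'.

δ = 19.84°, invalid

α = atan 0.15 = 8.53°;  2α = 17.06°
edge 1: e_1 = (+2.24, +0.00);  n_1 = (+0.0000, -1.0000)
edge 5: e_5 = (-2.19, +0.79);  n_5 = (+0.3393, +0.9407)
∠(n_1, n_5) = 160.16°
δ = |180° − 160.16°| = 19.84°
19.84° > 2α = 17.06°  →  invalid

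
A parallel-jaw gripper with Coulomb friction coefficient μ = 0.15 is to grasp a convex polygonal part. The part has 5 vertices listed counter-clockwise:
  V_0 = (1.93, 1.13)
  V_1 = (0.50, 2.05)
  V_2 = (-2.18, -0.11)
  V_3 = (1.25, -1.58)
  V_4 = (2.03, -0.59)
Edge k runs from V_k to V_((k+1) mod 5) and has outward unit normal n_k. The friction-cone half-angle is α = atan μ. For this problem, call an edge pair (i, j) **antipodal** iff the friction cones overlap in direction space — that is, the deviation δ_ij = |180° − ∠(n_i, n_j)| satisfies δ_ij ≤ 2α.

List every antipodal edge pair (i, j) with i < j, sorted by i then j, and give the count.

α = atan 0.15 = 8.53°;  2α = 17.06°
n_0 = (+0.5411, +0.8410)
n_1 = (-0.6275, +0.7786)
n_2 = (-0.3939, -0.9191)
n_3 = (+0.7855, -0.6189)
n_4 = (+0.9983, +0.0580)
  (0,1): δ = 108.38°  ·
  (0,2): δ = 9.56°  ✓
  (0,3): δ = 84.52°  ·
  (0,4): δ = 126.08°  ·
  (1,2): δ = 62.07°  ·
  (1,3): δ = 12.90°  ✓
  (1,4): δ = 54.46°  ·
  (2,3): δ = 105.04°  ·
  (2,4): δ = 63.47°  ·
  (3,4): δ = 138.44°  ·
antipodal pairs: 2

count = 2; pairs: (0,2), (1,3)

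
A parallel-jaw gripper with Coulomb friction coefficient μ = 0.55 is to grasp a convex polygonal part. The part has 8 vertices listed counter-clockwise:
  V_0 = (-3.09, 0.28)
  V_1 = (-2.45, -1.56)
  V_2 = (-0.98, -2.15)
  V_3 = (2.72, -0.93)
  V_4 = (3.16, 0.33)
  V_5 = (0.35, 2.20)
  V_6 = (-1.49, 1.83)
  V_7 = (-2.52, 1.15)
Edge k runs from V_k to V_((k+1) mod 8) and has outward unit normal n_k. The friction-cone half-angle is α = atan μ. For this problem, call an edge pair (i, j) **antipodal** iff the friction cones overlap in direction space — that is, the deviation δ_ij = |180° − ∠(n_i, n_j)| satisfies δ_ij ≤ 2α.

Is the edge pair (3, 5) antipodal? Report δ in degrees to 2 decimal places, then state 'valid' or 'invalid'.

δ = 59.38°, invalid

α = atan 0.55 = 28.81°;  2α = 57.62°
edge 3: e_3 = (+0.44, +1.26);  n_3 = (+0.9441, -0.3297)
edge 5: e_5 = (-1.84, -0.37);  n_5 = (-0.1971, +0.9804)
∠(n_3, n_5) = 120.62°
δ = |180° − 120.62°| = 59.38°
59.38° > 2α = 57.62°  →  invalid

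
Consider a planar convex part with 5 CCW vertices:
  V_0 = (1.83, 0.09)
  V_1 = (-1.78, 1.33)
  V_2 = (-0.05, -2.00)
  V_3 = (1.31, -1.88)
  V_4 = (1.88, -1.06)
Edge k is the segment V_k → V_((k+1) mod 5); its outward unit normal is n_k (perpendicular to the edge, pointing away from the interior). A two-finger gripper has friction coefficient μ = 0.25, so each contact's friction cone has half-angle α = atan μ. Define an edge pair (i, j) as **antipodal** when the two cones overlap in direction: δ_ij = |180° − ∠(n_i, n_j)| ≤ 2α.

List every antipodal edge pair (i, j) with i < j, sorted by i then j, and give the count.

α = atan 0.25 = 14.04°;  2α = 28.07°
n_0 = (+0.3249, +0.9458)
n_1 = (-0.8874, -0.4610)
n_2 = (+0.0879, -0.9961)
n_3 = (+0.8211, -0.5708)
n_4 = (+0.9991, +0.0434)
  (0,1): δ = 43.59°  ·
  (0,2): δ = 24.00°  ✓
  (0,3): δ = 74.15°  ·
  (0,4): δ = 111.45°  ·
  (1,2): δ = 112.41°  ·
  (1,3): δ = 62.26°  ·
  (1,4): δ = 24.96°  ✓
  (2,3): δ = 129.85°  ·
  (2,4): δ = 92.55°  ·
  (3,4): δ = 142.71°  ·
antipodal pairs: 2

count = 2; pairs: (0,2), (1,4)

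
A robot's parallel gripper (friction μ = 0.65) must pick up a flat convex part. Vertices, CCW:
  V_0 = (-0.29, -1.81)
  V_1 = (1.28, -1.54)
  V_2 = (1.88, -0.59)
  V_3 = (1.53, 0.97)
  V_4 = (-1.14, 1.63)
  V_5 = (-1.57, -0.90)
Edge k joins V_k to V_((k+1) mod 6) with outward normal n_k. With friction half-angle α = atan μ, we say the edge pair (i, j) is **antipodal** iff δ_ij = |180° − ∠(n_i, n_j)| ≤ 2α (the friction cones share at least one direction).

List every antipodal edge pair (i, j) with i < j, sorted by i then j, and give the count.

count = 5; pairs: (0,3), (1,4), (2,4), (2,5), (3,5)

α = atan 0.65 = 33.02°;  2α = 66.05°
n_0 = (+0.1695, -0.9855)
n_1 = (+0.8455, -0.5340)
n_2 = (+0.9757, +0.2189)
n_3 = (+0.2400, +0.9708)
n_4 = (-0.9859, +0.1676)
n_5 = (-0.5794, -0.8150)
  (0,1): δ = 132.03°  ·
  (0,2): δ = 87.11°  ·
  (0,3): δ = 23.64°  ✓
  (0,4): δ = 70.60°  ·
  (0,5): δ = 134.83°  ·
  (1,2): δ = 135.08°  ·
  (1,3): δ = 71.61°  ·
  (1,4): δ = 22.63°  ✓
  (1,5): δ = 86.87°  ·
  (2,3): δ = 116.53°  ·
  (2,4): δ = 22.29°  ✓
  (2,5): δ = 41.94°  ✓
  (3,4): δ = 85.76°  ·
  (3,5): δ = 21.53°  ✓
  (4,5): δ = 115.76°  ·
antipodal pairs: 5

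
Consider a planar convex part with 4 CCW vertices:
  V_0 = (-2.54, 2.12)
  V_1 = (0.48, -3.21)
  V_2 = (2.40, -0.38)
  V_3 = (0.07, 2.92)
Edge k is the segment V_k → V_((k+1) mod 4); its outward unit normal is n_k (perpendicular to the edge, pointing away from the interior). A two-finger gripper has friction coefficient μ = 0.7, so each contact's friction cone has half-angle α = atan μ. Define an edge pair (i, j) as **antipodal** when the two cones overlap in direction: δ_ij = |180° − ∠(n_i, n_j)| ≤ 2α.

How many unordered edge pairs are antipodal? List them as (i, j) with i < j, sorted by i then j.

count = 3; pairs: (0,1), (0,2), (1,3)

α = atan 0.7 = 34.99°;  2α = 69.98°
n_0 = (-0.8700, -0.4930)
n_1 = (+0.8275, -0.5614)
n_2 = (+0.8169, +0.5768)
n_3 = (-0.2931, +0.9561)
  (0,1): δ = 63.69°  ✓
  (0,2): δ = 5.69°  ✓
  (0,3): δ = 77.50°  ·
  (1,2): δ = 110.62°  ·
  (1,3): δ = 38.80°  ✓
  (2,3): δ = 108.18°  ·
antipodal pairs: 3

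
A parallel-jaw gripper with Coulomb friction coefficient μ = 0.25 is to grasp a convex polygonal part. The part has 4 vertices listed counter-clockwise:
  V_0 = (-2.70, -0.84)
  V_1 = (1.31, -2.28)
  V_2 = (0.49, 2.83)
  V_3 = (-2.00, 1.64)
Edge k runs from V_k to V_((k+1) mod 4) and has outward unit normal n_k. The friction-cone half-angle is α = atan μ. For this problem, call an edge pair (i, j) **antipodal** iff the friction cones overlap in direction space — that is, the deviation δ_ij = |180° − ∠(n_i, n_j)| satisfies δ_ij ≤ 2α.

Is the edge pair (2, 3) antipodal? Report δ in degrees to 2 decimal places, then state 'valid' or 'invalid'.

α = atan 0.25 = 14.04°;  2α = 28.07°
edge 2: e_2 = (-2.49, -1.19);  n_2 = (-0.4312, +0.9023)
edge 3: e_3 = (-0.70, -2.48);  n_3 = (-0.9624, +0.2716)
∠(n_2, n_3) = 48.69°
δ = |180° − 48.69°| = 131.31°
131.31° > 2α = 28.07°  →  invalid

δ = 131.31°, invalid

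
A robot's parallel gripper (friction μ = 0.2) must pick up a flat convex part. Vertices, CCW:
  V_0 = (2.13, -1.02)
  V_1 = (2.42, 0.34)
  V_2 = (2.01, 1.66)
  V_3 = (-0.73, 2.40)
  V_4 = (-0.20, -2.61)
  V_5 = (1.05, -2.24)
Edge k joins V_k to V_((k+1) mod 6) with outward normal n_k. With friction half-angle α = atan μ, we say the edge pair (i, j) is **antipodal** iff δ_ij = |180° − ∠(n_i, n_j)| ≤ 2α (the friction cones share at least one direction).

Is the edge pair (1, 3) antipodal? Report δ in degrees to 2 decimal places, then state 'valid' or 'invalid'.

α = atan 0.2 = 11.31°;  2α = 22.62°
edge 1: e_1 = (-0.41, +1.32);  n_1 = (+0.9550, +0.2966)
edge 3: e_3 = (+0.53, -5.01);  n_3 = (-0.9945, -0.1052)
∠(n_1, n_3) = 168.78°
δ = |180° − 168.78°| = 11.22°
11.22° ≤ 2α = 22.62°  →  valid

δ = 11.22°, valid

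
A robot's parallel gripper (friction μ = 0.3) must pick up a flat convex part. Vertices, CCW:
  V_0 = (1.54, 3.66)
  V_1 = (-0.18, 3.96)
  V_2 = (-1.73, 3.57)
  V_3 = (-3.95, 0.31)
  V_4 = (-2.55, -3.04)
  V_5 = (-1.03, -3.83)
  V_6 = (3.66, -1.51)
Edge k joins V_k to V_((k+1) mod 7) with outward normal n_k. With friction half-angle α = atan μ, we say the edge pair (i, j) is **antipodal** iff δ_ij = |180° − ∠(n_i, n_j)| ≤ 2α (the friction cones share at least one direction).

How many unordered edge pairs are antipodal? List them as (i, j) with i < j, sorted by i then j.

α = atan 0.3 = 16.70°;  2α = 33.40°
n_0 = (+0.1718, +0.9851)
n_1 = (-0.2440, +0.9698)
n_2 = (-0.8265, +0.5629)
n_3 = (-0.9227, -0.3856)
n_4 = (-0.4612, -0.8873)
n_5 = (+0.4434, -0.8963)
n_6 = (+0.9252, +0.3794)
  (0,1): δ = 155.98°  ·
  (0,2): δ = 114.36°  ·
  (0,3): δ = 57.43°  ·
  (0,4): δ = 17.57°  ✓
  (0,5): δ = 36.21°  ·
  (0,6): δ = 122.19°  ·
  (1,2): δ = 138.38°  ·
  (1,3): δ = 81.44°  ·
  (1,4): δ = 41.59°  ·
  (1,5): δ = 12.20°  ✓
  (1,6): δ = 98.17°  ·
  (2,3): δ = 123.07°  ·
  (2,4): δ = 83.21°  ·
  (2,5): δ = 29.43°  ✓
  (2,6): δ = 56.55°  ·
  (3,4): δ = 140.14°  ·
  (3,5): δ = 86.36°  ·
  (3,6): δ = 0.38°  ✓
  (4,5): δ = 126.22°  ·
  (4,6): δ = 40.24°  ·
  (5,6): δ = 94.02°  ·
antipodal pairs: 4

count = 4; pairs: (0,4), (1,5), (2,5), (3,6)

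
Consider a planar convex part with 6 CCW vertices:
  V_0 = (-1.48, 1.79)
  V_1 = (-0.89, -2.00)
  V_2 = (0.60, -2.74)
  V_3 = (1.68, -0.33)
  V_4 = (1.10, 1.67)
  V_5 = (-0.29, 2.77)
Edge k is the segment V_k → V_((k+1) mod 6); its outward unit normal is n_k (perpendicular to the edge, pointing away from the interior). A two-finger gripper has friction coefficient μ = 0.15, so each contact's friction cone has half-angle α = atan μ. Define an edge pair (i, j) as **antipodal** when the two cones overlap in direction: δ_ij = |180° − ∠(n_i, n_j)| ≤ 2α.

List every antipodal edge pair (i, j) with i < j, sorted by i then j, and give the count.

α = atan 0.15 = 8.53°;  2α = 17.06°
n_0 = (-0.9881, -0.1538)
n_1 = (-0.4448, -0.8956)
n_2 = (+0.9126, -0.4089)
n_3 = (+0.9604, +0.2785)
n_4 = (+0.6206, +0.7842)
n_5 = (-0.6357, +0.7719)
  (0,1): δ = 125.26°  ·
  (0,2): δ = 32.99°  ·
  (0,3): δ = 7.32°  ✓
  (0,4): δ = 42.79°  ·
  (0,5): δ = 120.62°  ·
  (1,2): δ = 87.73°  ·
  (1,3): δ = 47.42°  ·
  (1,4): δ = 11.95°  ✓
  (1,5): δ = 65.88°  ·
  (2,3): δ = 139.69°  ·
  (2,4): δ = 104.22°  ·
  (2,5): δ = 26.39°  ·
  (3,4): δ = 144.53°  ·
  (3,5): δ = 66.70°  ·
  (4,5): δ = 102.17°  ·
antipodal pairs: 2

count = 2; pairs: (0,3), (1,4)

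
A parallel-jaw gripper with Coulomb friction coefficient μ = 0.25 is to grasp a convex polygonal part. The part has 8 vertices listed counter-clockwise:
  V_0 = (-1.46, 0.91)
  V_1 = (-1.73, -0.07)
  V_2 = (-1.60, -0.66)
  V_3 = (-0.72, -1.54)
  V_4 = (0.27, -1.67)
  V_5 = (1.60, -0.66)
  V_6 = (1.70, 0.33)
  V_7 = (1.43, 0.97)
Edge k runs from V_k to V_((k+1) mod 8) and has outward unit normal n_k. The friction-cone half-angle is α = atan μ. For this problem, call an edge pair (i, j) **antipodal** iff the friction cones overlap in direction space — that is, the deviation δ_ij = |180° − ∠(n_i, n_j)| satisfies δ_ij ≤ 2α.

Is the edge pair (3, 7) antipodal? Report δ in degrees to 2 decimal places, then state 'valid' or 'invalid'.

α = atan 0.25 = 14.04°;  2α = 28.07°
edge 3: e_3 = (+0.99, -0.13);  n_3 = (-0.1302, -0.9915)
edge 7: e_7 = (-2.89, -0.06);  n_7 = (-0.0208, +0.9998)
∠(n_3, n_7) = 171.33°
δ = |180° − 171.33°| = 8.67°
8.67° ≤ 2α = 28.07°  →  valid

δ = 8.67°, valid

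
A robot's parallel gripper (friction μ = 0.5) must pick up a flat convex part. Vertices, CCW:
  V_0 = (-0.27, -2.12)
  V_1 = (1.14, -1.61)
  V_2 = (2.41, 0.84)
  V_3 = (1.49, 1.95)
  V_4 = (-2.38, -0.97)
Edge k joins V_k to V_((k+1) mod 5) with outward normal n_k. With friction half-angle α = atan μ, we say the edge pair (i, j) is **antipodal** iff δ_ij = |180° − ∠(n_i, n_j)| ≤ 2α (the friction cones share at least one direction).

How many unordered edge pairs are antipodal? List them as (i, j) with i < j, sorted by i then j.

count = 3; pairs: (0,3), (1,3), (2,4)

α = atan 0.5 = 26.57°;  2α = 53.13°
n_0 = (+0.3401, -0.9404)
n_1 = (+0.8878, -0.4602)
n_2 = (+0.7699, +0.6381)
n_3 = (-0.6023, +0.7983)
n_4 = (-0.4786, -0.8781)
  (0,1): δ = 137.29°  ·
  (0,2): δ = 70.23°  ·
  (0,3): δ = 17.15°  ✓
  (0,4): δ = 131.52°  ·
  (1,2): δ = 112.95°  ·
  (1,3): δ = 25.56°  ✓
  (1,4): δ = 88.81°  ·
  (2,3): δ = 92.62°  ·
  (2,4): δ = 21.76°  ✓
  (3,4): δ = 65.63°  ·
antipodal pairs: 3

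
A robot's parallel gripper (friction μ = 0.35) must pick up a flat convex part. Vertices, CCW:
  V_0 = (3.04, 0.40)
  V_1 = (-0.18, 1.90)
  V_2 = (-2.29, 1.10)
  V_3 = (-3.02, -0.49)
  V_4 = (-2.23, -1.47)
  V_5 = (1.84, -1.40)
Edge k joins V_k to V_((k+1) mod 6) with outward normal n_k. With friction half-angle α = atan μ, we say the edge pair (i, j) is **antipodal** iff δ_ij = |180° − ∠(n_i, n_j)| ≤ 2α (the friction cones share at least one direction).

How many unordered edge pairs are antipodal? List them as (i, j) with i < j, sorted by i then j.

α = atan 0.35 = 19.29°;  2α = 38.58°
n_0 = (+0.4223, +0.9065)
n_1 = (-0.3545, +0.9350)
n_2 = (-0.9088, +0.4172)
n_3 = (-0.7785, -0.6276)
n_4 = (+0.0172, -0.9999)
n_5 = (+0.8321, -0.5547)
  (0,1): δ = 134.26°  ·
  (0,2): δ = 89.68°  ·
  (0,3): δ = 26.15°  ✓
  (0,4): δ = 25.96°  ✓
  (0,5): δ = 81.29°  ·
  (1,2): δ = 135.42°  ·
  (1,3): δ = 71.89°  ·
  (1,4): δ = 19.78°  ✓
  (1,5): δ = 35.55°  ✓
  (2,3): δ = 116.47°  ·
  (2,4): δ = 64.35°  ·
  (2,5): δ = 9.03°  ✓
  (3,4): δ = 127.89°  ·
  (3,5): δ = 72.56°  ·
  (4,5): δ = 124.68°  ·
antipodal pairs: 5

count = 5; pairs: (0,3), (0,4), (1,4), (1,5), (2,5)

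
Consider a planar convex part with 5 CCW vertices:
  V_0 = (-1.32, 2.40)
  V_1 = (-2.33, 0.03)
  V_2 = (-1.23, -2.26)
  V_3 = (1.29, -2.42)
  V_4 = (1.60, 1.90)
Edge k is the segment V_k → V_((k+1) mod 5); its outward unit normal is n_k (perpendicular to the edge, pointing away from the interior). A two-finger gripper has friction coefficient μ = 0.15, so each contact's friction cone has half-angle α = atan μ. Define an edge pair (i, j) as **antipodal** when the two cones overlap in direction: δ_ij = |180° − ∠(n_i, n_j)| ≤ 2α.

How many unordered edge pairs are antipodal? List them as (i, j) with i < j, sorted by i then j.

count = 1; pairs: (2,4)

α = atan 0.15 = 8.53°;  2α = 17.06°
n_0 = (-0.9199, +0.3920)
n_1 = (-0.9014, -0.4330)
n_2 = (-0.0634, -0.9980)
n_3 = (+0.9974, -0.0716)
n_4 = (+0.1688, +0.9857)
  (0,1): δ = 131.26°  ·
  (0,2): δ = 70.55°  ·
  (0,3): δ = 18.98°  ·
  (0,4): δ = 103.37°  ·
  (1,2): δ = 119.29°  ·
  (1,3): δ = 29.76°  ·
  (1,4): δ = 54.63°  ·
  (2,3): δ = 90.47°  ·
  (2,4): δ = 6.08°  ✓
  (3,4): δ = 95.61°  ·
antipodal pairs: 1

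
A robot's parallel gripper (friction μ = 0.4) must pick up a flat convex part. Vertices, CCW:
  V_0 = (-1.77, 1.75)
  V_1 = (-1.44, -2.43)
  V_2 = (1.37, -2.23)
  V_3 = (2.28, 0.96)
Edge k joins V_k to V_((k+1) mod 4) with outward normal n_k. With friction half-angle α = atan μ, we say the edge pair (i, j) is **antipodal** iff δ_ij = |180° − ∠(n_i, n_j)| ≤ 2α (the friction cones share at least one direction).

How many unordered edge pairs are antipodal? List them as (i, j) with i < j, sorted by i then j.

count = 2; pairs: (0,2), (1,3)

α = atan 0.4 = 21.80°;  2α = 43.60°
n_0 = (-0.9969, -0.0787)
n_1 = (+0.0710, -0.9975)
n_2 = (+0.9616, -0.2743)
n_3 = (+0.1915, +0.9815)
  (0,1): δ = 90.44°  ·
  (0,2): δ = 20.44°  ✓
  (0,3): δ = 74.45°  ·
  (1,2): δ = 109.99°  ·
  (1,3): δ = 15.11°  ✓
  (2,3): δ = 85.12°  ·
antipodal pairs: 2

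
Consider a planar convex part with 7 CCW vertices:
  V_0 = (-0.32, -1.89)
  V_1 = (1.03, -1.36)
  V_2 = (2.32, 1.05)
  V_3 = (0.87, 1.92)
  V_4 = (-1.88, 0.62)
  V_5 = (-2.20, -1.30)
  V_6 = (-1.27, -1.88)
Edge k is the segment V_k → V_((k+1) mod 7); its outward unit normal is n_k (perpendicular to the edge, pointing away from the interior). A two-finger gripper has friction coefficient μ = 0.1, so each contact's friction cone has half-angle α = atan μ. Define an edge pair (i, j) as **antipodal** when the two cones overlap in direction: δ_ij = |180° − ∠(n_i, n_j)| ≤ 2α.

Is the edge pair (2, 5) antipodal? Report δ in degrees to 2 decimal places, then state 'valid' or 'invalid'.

α = atan 0.1 = 5.71°;  2α = 11.42°
edge 2: e_2 = (-1.45, +0.87);  n_2 = (+0.5145, +0.8575)
edge 5: e_5 = (+0.93, -0.58);  n_5 = (-0.5292, -0.8485)
∠(n_2, n_5) = 179.01°
δ = |180° − 179.01°| = 0.99°
0.99° ≤ 2α = 11.42°  →  valid

δ = 0.99°, valid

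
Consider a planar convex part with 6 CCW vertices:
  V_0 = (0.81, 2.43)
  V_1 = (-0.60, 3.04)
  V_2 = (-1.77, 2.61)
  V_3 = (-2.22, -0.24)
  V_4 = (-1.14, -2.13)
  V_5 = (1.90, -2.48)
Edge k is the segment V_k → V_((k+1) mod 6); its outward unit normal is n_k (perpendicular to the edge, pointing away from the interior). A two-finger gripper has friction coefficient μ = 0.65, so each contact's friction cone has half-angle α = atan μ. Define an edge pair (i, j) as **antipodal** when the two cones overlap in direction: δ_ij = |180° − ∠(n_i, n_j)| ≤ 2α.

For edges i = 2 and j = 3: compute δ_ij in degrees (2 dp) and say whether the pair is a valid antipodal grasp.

α = atan 0.65 = 33.02°;  2α = 66.05°
edge 2: e_2 = (-0.45, -2.85);  n_2 = (-0.9878, +0.1560)
edge 3: e_3 = (+1.08, -1.89);  n_3 = (-0.8682, -0.4961)
∠(n_2, n_3) = 38.72°
δ = |180° − 38.72°| = 141.28°
141.28° > 2α = 66.05°  →  invalid

δ = 141.28°, invalid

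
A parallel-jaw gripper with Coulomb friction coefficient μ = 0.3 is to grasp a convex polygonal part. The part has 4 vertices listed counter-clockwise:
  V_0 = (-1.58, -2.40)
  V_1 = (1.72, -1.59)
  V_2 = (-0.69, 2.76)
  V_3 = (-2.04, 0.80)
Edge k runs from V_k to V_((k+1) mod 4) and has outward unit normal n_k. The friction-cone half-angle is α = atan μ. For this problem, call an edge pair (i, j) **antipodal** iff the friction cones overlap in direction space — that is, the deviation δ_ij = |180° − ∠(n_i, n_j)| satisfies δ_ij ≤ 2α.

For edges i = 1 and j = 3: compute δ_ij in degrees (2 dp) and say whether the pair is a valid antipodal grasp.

δ = 20.81°, valid

α = atan 0.3 = 16.70°;  2α = 33.40°
edge 1: e_1 = (-2.41, +4.35);  n_1 = (+0.8747, +0.4846)
edge 3: e_3 = (+0.46, -3.20);  n_3 = (-0.9898, -0.1423)
∠(n_1, n_3) = 159.19°
δ = |180° − 159.19°| = 20.81°
20.81° ≤ 2α = 33.40°  →  valid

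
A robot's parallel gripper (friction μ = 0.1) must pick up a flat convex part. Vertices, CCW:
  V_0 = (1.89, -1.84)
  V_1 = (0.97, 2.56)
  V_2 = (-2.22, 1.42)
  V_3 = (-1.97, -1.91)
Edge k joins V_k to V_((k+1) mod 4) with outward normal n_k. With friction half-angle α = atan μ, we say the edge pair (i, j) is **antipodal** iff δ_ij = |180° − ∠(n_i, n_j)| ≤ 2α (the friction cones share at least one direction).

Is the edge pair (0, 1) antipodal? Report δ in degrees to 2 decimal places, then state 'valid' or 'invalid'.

δ = 82.14°, invalid

α = atan 0.1 = 5.71°;  2α = 11.42°
edge 0: e_0 = (-0.92, +4.40);  n_0 = (+0.9788, +0.2047)
edge 1: e_1 = (-3.19, -1.14);  n_1 = (-0.3365, +0.9417)
∠(n_0, n_1) = 97.86°
δ = |180° − 97.86°| = 82.14°
82.14° > 2α = 11.42°  →  invalid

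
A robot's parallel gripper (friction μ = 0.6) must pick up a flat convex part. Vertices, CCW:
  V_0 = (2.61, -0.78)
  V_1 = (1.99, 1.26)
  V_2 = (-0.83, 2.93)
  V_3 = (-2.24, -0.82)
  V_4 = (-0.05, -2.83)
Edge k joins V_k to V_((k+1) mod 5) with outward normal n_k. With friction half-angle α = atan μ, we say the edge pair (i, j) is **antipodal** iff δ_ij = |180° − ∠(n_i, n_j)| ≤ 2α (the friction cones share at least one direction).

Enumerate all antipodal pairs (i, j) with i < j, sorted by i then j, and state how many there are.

α = atan 0.6 = 30.96°;  2α = 61.93°
n_0 = (+0.9568, +0.2908)
n_1 = (+0.5096, +0.8604)
n_2 = (-0.9360, +0.3519)
n_3 = (-0.6762, -0.7367)
n_4 = (+0.6104, -0.7921)
  (0,1): δ = 137.54°  ·
  (0,2): δ = 37.51°  ✓
  (0,3): δ = 30.55°  ✓
  (0,4): δ = 110.72°  ·
  (1,2): δ = 79.97°  ·
  (1,3): δ = 11.91°  ✓
  (1,4): δ = 68.25°  ·
  (2,3): δ = 111.94°  ·
  (2,4): δ = 31.77°  ✓
  (3,4): δ = 99.83°  ·
antipodal pairs: 4

count = 4; pairs: (0,2), (0,3), (1,3), (2,4)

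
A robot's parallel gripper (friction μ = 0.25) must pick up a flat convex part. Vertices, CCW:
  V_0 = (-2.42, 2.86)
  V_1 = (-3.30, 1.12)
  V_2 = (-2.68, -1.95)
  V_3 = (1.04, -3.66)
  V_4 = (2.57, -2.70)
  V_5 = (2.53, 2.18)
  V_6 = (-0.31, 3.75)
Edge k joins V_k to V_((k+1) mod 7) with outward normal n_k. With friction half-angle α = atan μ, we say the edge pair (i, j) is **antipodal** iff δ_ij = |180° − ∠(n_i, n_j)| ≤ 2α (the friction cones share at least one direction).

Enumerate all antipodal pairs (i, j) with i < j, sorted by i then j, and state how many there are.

count = 4; pairs: (0,4), (1,4), (2,5), (3,6)

α = atan 0.25 = 14.04°;  2α = 28.07°
n_0 = (-0.8924, +0.4513)
n_1 = (-0.9802, -0.1980)
n_2 = (-0.4177, -0.9086)
n_3 = (+0.5315, -0.8471)
n_4 = (+1.0000, +0.0082)
n_5 = (+0.4838, +0.8752)
n_6 = (-0.3886, +0.9214)
  (0,1): δ = 141.75°  ·
  (0,2): δ = 87.86°  ·
  (0,3): δ = 31.07°  ·
  (0,4): δ = 27.30°  ✓
  (0,5): δ = 87.89°  ·
  (0,6): δ = 139.70°  ·
  (1,2): δ = 126.10°  ·
  (1,3): δ = 69.31°  ·
  (1,4): δ = 10.95°  ✓
  (1,5): δ = 49.65°  ·
  (1,6): δ = 101.45°  ·
  (2,3): δ = 123.21°  ·
  (2,4): δ = 64.84°  ·
  (2,5): δ = 4.25°  ✓
  (2,6): δ = 47.56°  ·
  (3,4): δ = 121.64°  ·
  (3,5): δ = 61.04°  ·
  (3,6): δ = 9.24°  ✓
  (4,5): δ = 119.40°  ·
  (4,6): δ = 67.60°  ·
  (5,6): δ = 128.20°  ·
antipodal pairs: 4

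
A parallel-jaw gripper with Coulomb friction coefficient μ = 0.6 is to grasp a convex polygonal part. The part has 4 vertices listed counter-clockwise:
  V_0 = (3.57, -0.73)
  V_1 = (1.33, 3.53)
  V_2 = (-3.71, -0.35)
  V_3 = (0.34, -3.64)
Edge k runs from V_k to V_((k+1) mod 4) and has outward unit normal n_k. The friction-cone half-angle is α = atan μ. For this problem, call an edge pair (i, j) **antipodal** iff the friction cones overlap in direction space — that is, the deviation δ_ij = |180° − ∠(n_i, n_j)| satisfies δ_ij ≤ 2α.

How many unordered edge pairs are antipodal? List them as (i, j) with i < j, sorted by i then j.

count = 2; pairs: (0,2), (1,3)

α = atan 0.6 = 30.96°;  2α = 61.93°
n_0 = (+0.8851, +0.4654)
n_1 = (-0.6100, +0.7924)
n_2 = (-0.6305, -0.7762)
n_3 = (+0.6693, -0.7430)
  (0,1): δ = 80.15°  ·
  (0,2): δ = 23.18°  ✓
  (0,3): δ = 104.28°  ·
  (1,2): δ = 76.68°  ·
  (1,3): δ = 4.43°  ✓
  (2,3): δ = 98.89°  ·
antipodal pairs: 2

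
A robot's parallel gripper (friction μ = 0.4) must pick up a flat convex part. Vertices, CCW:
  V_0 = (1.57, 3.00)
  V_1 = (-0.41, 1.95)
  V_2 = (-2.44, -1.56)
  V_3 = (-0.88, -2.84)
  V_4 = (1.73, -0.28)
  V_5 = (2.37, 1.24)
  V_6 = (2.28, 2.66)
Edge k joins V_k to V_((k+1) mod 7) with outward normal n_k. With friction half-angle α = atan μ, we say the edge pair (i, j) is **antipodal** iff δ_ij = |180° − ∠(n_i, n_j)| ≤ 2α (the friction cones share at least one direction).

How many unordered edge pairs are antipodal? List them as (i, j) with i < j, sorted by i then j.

count = 6; pairs: (0,3), (0,4), (1,3), (1,4), (1,5), (2,6)

α = atan 0.4 = 21.80°;  2α = 43.60°
n_0 = (-0.4685, +0.8835)
n_1 = (-0.8657, +0.5006)
n_2 = (-0.6343, -0.7731)
n_3 = (+0.7002, -0.7139)
n_4 = (+0.9216, -0.3881)
n_5 = (+0.9980, +0.0633)
n_6 = (+0.4319, +0.9019)
  (0,1): δ = 147.98°  ·
  (0,2): δ = 67.31°  ·
  (0,3): δ = 16.51°  ✓
  (0,4): δ = 39.23°  ✓
  (0,5): δ = 65.69°  ·
  (0,6): δ = 126.47°  ·
  (1,2): δ = 99.33°  ·
  (1,3): δ = 15.51°  ✓
  (1,4): δ = 7.21°  ✓
  (1,5): δ = 33.67°  ✓
  (1,6): δ = 94.45°  ·
  (2,3): δ = 96.18°  ·
  (2,4): δ = 73.46°  ·
  (2,5): δ = 47.00°  ·
  (2,6): δ = 13.78°  ✓
  (3,4): δ = 157.28°  ·
  (3,5): δ = 130.82°  ·
  (3,6): δ = 70.03°  ·
  (4,5): δ = 153.54°  ·
  (4,6): δ = 92.75°  ·
  (5,6): δ = 119.22°  ·
antipodal pairs: 6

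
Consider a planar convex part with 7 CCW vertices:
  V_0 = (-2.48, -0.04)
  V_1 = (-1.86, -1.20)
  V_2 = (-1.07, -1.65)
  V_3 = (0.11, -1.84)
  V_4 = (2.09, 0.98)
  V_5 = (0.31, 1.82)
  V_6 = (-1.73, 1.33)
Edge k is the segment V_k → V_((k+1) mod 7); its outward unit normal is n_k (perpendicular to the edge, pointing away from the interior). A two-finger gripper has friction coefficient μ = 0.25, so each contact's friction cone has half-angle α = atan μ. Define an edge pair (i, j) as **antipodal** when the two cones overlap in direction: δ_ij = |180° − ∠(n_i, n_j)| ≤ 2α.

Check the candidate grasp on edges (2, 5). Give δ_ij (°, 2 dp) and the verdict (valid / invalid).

δ = 22.65°, valid

α = atan 0.25 = 14.04°;  2α = 28.07°
edge 2: e_2 = (+1.18, -0.19);  n_2 = (-0.1590, -0.9873)
edge 5: e_5 = (-2.04, -0.49);  n_5 = (-0.2336, +0.9723)
∠(n_2, n_5) = 157.35°
δ = |180° − 157.35°| = 22.65°
22.65° ≤ 2α = 28.07°  →  valid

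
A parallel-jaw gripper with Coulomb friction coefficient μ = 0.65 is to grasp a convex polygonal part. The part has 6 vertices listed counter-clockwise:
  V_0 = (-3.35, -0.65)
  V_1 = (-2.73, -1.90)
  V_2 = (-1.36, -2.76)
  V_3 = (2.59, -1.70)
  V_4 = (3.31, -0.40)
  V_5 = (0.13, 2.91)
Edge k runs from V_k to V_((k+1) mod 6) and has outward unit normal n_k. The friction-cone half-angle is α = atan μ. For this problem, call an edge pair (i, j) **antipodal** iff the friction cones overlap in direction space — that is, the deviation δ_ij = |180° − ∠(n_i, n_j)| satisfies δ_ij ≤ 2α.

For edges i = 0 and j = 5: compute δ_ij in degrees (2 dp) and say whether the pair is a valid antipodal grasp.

α = atan 0.65 = 33.02°;  2α = 66.05°
edge 0: e_0 = (+0.62, -1.25);  n_0 = (-0.8959, -0.4443)
edge 5: e_5 = (-3.48, -3.56);  n_5 = (-0.7151, +0.6990)
∠(n_0, n_5) = 70.73°
δ = |180° − 70.73°| = 109.27°
109.27° > 2α = 66.05°  →  invalid

δ = 109.27°, invalid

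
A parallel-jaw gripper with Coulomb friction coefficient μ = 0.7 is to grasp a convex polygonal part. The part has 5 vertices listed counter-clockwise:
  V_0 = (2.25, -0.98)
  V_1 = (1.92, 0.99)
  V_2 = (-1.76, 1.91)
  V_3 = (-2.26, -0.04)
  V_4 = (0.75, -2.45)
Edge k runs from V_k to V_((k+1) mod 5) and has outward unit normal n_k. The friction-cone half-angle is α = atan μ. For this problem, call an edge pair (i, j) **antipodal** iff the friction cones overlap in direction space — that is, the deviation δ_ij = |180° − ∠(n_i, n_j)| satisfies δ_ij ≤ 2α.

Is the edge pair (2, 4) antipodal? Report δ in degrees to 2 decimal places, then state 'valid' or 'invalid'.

α = atan 0.7 = 34.99°;  2α = 69.98°
edge 2: e_2 = (-0.50, -1.95);  n_2 = (-0.9687, +0.2484)
edge 4: e_4 = (+1.50, +1.47);  n_4 = (+0.6999, -0.7142)
∠(n_2, n_4) = 148.80°
δ = |180° − 148.80°| = 31.20°
31.20° ≤ 2α = 69.98°  →  valid

δ = 31.20°, valid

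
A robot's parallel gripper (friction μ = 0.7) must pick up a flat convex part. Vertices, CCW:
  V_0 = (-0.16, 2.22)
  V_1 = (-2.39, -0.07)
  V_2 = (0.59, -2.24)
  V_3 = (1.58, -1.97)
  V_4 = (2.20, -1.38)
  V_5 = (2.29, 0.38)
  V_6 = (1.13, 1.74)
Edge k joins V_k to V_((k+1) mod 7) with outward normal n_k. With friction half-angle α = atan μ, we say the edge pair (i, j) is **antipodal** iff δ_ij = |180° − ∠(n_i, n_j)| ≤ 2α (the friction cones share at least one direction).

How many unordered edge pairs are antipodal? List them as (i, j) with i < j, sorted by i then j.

count = 9; pairs: (0,2), (0,3), (0,4), (1,4), (1,5), (1,6), (2,5), (2,6), (3,6)

α = atan 0.7 = 34.99°;  2α = 69.98°
n_0 = (-0.7164, +0.6977)
n_1 = (-0.5887, -0.8084)
n_2 = (+0.2631, -0.9648)
n_3 = (+0.6894, -0.7244)
n_4 = (+0.9987, -0.0511)
n_5 = (+0.7608, +0.6489)
n_6 = (+0.3487, +0.9372)
  (0,1): δ = 81.82°  ·
  (0,2): δ = 30.51°  ✓
  (0,3): δ = 2.18°  ✓
  (0,4): δ = 41.31°  ✓
  (0,5): δ = 84.70°  ·
  (0,6): δ = 113.83°  ·
  (1,2): δ = 128.68°  ·
  (1,3): δ = 100.36°  ·
  (1,4): δ = 56.87°  ✓
  (1,5): δ = 13.48°  ✓
  (1,6): δ = 15.65°  ✓
  (2,3): δ = 151.68°  ·
  (2,4): δ = 108.18°  ·
  (2,5): δ = 64.79°  ✓
  (2,6): δ = 35.67°  ✓
  (3,4): δ = 136.51°  ·
  (3,5): δ = 93.12°  ·
  (3,6): δ = 63.99°  ✓
  (4,5): δ = 136.61°  ·
  (4,6): δ = 107.48°  ·
  (5,6): δ = 150.87°  ·
antipodal pairs: 9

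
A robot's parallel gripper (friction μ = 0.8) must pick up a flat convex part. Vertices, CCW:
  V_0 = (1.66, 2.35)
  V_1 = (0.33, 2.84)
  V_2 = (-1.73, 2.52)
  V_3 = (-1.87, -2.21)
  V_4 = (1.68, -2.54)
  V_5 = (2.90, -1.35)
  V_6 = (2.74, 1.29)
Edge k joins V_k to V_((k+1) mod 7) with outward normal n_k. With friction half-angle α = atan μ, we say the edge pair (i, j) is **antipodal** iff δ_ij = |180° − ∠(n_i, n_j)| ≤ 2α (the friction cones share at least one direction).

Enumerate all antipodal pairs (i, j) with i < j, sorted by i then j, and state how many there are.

count = 9; pairs: (0,2), (0,3), (0,4), (1,3), (1,4), (2,4), (2,5), (2,6), (3,6)

α = atan 0.8 = 38.66°;  2α = 77.32°
n_0 = (+0.3457, +0.9383)
n_1 = (-0.1535, +0.9881)
n_2 = (-0.9996, +0.0296)
n_3 = (-0.0926, -0.9957)
n_4 = (+0.6983, -0.7159)
n_5 = (+0.9982, +0.0605)
n_6 = (+0.7005, +0.7137)
  (0,1): δ = 150.95°  ·
  (0,2): δ = 71.47°  ✓
  (0,3): δ = 14.91°  ✓
  (0,4): δ = 64.51°  ✓
  (0,5): δ = 113.69°  ·
  (0,6): δ = 155.76°  ·
  (1,2): δ = 100.53°  ·
  (1,3): δ = 14.14°  ✓
  (1,4): δ = 35.46°  ✓
  (1,5): δ = 84.64°  ·
  (1,6): δ = 126.71°  ·
  (2,3): δ = 93.62°  ·
  (2,4): δ = 44.02°  ✓
  (2,5): δ = 5.16°  ✓
  (2,6): δ = 47.23°  ✓
  (3,4): δ = 130.40°  ·
  (3,5): δ = 81.22°  ·
  (3,6): δ = 39.15°  ✓
  (4,5): δ = 130.82°  ·
  (4,6): δ = 88.75°  ·
  (5,6): δ = 137.93°  ·
antipodal pairs: 9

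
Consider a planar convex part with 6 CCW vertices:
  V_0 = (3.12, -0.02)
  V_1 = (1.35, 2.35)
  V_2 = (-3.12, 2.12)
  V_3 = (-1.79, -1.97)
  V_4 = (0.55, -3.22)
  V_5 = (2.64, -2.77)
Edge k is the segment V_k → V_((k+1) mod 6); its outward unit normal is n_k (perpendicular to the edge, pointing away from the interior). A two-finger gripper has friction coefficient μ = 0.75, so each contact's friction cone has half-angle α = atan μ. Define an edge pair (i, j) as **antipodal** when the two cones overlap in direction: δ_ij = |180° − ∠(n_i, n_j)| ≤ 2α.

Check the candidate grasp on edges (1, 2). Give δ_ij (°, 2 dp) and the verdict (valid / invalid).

δ = 74.93°, invalid

α = atan 0.75 = 36.87°;  2α = 73.74°
edge 1: e_1 = (-4.47, -0.23);  n_1 = (-0.0514, +0.9987)
edge 2: e_2 = (+1.33, -4.09);  n_2 = (-0.9510, -0.3092)
∠(n_1, n_2) = 105.07°
δ = |180° − 105.07°| = 74.93°
74.93° > 2α = 73.74°  →  invalid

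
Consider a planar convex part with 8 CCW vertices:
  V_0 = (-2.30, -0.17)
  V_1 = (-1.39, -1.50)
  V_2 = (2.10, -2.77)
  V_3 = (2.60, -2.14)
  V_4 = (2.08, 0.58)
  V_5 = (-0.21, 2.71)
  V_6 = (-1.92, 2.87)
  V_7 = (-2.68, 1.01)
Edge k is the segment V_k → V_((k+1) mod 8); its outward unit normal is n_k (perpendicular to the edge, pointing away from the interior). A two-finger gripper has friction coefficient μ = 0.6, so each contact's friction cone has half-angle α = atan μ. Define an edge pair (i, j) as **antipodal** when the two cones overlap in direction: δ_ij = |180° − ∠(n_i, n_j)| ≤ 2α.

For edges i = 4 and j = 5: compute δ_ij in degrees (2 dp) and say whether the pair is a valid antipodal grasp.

δ = 142.42°, invalid

α = atan 0.6 = 30.96°;  2α = 61.93°
edge 4: e_4 = (-2.29, +2.13);  n_4 = (+0.6811, +0.7322)
edge 5: e_5 = (-1.71, +0.16);  n_5 = (+0.0932, +0.9957)
∠(n_4, n_5) = 37.58°
δ = |180° − 37.58°| = 142.42°
142.42° > 2α = 61.93°  →  invalid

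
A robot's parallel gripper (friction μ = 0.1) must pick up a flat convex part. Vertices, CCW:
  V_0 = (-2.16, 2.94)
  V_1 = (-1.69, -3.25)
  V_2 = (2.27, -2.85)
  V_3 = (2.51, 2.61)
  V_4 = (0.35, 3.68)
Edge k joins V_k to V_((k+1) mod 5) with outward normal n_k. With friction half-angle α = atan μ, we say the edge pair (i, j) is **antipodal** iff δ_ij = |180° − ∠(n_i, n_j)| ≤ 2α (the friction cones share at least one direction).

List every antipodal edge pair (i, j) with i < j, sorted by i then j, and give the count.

count = 2; pairs: (0,2), (1,4)

α = atan 0.1 = 5.71°;  2α = 11.42°
n_0 = (-0.9971, -0.0757)
n_1 = (+0.1005, -0.9949)
n_2 = (+0.9990, -0.0439)
n_3 = (+0.4439, +0.8961)
n_4 = (-0.2828, +0.9592)
  (0,1): δ = 88.57°  ·
  (0,2): δ = 6.86°  ✓
  (0,3): δ = 59.31°  ·
  (0,4): δ = 102.08°  ·
  (1,2): δ = 98.28°  ·
  (1,3): δ = 32.12°  ·
  (1,4): δ = 10.66°  ✓
  (2,3): δ = 113.84°  ·
  (2,4): δ = 71.06°  ·
  (3,4): δ = 137.22°  ·
antipodal pairs: 2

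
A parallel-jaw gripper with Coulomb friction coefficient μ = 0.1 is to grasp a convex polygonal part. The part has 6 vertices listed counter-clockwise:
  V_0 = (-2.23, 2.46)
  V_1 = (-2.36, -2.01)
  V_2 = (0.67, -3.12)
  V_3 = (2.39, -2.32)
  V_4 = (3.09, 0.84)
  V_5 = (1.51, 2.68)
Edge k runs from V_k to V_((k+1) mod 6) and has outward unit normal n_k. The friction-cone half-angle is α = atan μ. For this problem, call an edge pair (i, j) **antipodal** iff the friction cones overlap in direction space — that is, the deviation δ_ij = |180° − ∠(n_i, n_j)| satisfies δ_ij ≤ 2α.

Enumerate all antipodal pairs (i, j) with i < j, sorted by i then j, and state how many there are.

α = atan 0.1 = 5.71°;  2α = 11.42°
n_0 = (-0.9996, +0.0291)
n_1 = (-0.3440, -0.9390)
n_2 = (+0.4217, -0.9067)
n_3 = (+0.9763, -0.2163)
n_4 = (+0.7587, +0.6515)
n_5 = (-0.0587, +0.9983)
  (0,1): δ = 108.45°  ·
  (0,2): δ = 63.39°  ·
  (0,3): δ = 10.82°  ✓
  (0,4): δ = 42.32°  ·
  (0,5): δ = 95.03°  ·
  (1,2): δ = 134.94°  ·
  (1,3): δ = 82.37°  ·
  (1,4): δ = 29.23°  ·
  (1,5): δ = 23.49°  ·
  (2,3): δ = 127.43°  ·
  (2,4): δ = 74.29°  ·
  (2,5): δ = 21.58°  ·
  (3,4): δ = 126.86°  ·
  (3,5): δ = 74.14°  ·
  (4,5): δ = 127.29°  ·
antipodal pairs: 1

count = 1; pairs: (0,3)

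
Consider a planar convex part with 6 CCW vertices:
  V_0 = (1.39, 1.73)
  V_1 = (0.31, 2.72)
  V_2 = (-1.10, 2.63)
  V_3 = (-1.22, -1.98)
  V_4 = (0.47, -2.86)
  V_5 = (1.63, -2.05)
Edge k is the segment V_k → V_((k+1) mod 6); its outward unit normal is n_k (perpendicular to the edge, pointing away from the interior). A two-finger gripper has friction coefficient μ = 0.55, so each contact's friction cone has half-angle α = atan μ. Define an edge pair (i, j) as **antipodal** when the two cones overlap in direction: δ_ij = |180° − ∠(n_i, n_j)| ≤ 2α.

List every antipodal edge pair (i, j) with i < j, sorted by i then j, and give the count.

count = 6; pairs: (0,2), (0,3), (1,3), (1,4), (2,4), (2,5)

α = atan 0.55 = 28.81°;  2α = 57.62°
n_0 = (+0.6757, +0.7372)
n_1 = (-0.0637, +0.9980)
n_2 = (-0.9997, +0.0260)
n_3 = (-0.4618, -0.8870)
n_4 = (+0.5725, -0.8199)
n_5 = (+0.9980, +0.0634)
  (0,1): δ = 133.84°  ·
  (0,2): δ = 48.98°  ✓
  (0,3): δ = 15.00°  ✓
  (0,4): δ = 77.44°  ·
  (0,5): δ = 136.14°  ·
  (1,2): δ = 95.14°  ·
  (1,3): δ = 31.16°  ✓
  (1,4): δ = 31.27°  ✓
  (1,5): δ = 89.98°  ·
  (2,3): δ = 116.02°  ·
  (2,4): δ = 53.58°  ✓
  (2,5): δ = 5.12°  ✓
  (3,4): δ = 117.57°  ·
  (3,5): δ = 58.86°  ·
  (4,5): δ = 121.29°  ·
antipodal pairs: 6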